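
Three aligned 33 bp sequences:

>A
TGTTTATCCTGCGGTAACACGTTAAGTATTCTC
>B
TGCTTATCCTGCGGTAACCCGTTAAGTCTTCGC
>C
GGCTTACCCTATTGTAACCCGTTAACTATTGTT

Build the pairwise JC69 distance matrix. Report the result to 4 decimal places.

d(A,B) = 0.1322, d(A,C) = 0.3882, d(B,C) = 0.3882

A–B: 4/33 sites differ → p ≈ 0.121212, d = −0.75 ln(1 − 0.161616) = 0.132209 ≈ 0.1322.
A–C: 10/33 sites differ → p ≈ 0.30303, d = −0.75 ln(1 − 0.40404) = 0.388186 ≈ 0.3882.
B–C: 10/33 sites differ → p ≈ 0.30303, d = −0.75 ln(1 − 0.40404) = 0.388186 ≈ 0.3882.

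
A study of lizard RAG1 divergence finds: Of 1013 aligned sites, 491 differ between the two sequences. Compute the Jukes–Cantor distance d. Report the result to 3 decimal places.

0.779

p = 491/1013 ≈ 0.484699.
d = −(3/4) ln(1 − 4p/3) = −0.75 ln(1 − 0.646265) = −0.75 ln(0.353735)
  = −0.75 × (-1.039207) = 0.779405 substitutions/site.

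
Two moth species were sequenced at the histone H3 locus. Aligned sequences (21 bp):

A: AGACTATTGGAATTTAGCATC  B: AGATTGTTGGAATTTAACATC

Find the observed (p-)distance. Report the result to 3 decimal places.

0.143

The sequences differ at 3 of 21 positions (sites 4, 6, 17).
p = 3/21 = 0.142857… ≈ 0.143 (to 3 d.p.).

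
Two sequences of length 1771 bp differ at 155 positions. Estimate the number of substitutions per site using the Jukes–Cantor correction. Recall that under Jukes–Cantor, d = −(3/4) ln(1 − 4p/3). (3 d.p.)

0.093

p = 155/1771 ≈ 0.087521.
d = −(3/4) ln(1 − 4p/3) = −0.75 ln(1 − 0.116695) = −0.75 ln(0.883305)
  = −0.75 × (-0.124085) = 0.093064 substitutions/site.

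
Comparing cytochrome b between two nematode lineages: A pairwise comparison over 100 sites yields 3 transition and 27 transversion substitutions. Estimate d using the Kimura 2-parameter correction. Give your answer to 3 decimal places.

0.394

P = 3/100 = 0.03 and Q = 27/100 = 0.27.
Under the Kimura two-parameter model, d = −½ ln(1 − 2P − Q) − ¼ ln(1 − 2Q).
1 − 2P − Q = 0.67, giving −½ ln(0.67) = 0.200239.
1 − 2Q = 0.46, giving −¼ ln(0.46) = 0.194132.
d = 0.200239 + 0.194132 = 0.394371.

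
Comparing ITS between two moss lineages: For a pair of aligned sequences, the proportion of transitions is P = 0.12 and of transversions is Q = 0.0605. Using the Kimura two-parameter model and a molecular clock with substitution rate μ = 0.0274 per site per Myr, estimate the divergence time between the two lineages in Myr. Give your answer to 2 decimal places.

Under the Kimura two-parameter model, d = −½ ln(1 − 2P − Q) − ¼ ln(1 − 2Q).
1 − 2P − Q = 0.6995, giving −½ ln(0.6995) = 0.178695.
1 − 2Q = 0.879, giving −¼ ln(0.879) = 0.032243.
d = 0.178695 + 0.032243 = 0.210938.
Under a molecular clock d = 2μt, so t = d/(2μ) = 0.210938 / (2 × 0.0274) = 3.85 Myr.

3.85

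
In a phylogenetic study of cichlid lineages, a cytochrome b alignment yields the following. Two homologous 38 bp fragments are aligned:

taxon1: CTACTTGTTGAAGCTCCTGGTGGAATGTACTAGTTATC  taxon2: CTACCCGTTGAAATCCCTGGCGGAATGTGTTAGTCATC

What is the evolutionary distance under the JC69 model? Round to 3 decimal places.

The sequences differ at 9 of 38 sites (5, 6, 13, 14, 15, 21, 29, 30, 35), so p = 9/38 ≈ 0.236842.
d = −(3/4) ln(1 − 4p/3) = −0.75 ln(1 − 0.315789) = −0.75 ln(0.684211)
  = −0.75 × (-0.379489) = 0.284617 substitutions/site.

0.285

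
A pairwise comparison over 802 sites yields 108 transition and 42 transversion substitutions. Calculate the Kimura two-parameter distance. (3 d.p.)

0.222

P = 108/802 ≈ 0.134663 and Q = 42/802 ≈ 0.052369.
Under the Kimura two-parameter model, d = −½ ln(1 − 2P − Q) − ¼ ln(1 − 2Q).
1 − 2P − Q = 0.678305, giving −½ ln(0.678305) = 0.194079.
1 − 2Q = 0.895262, giving −¼ ln(0.895262) = 0.027660.
d = 0.194079 + 0.027660 = 0.221739.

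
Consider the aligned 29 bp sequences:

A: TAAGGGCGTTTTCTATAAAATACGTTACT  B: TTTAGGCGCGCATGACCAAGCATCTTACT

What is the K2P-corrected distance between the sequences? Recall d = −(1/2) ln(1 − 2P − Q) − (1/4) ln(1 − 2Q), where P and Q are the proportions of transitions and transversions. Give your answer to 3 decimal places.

Of 29 sites, 8 differences are transitions and 7 are transversions, so P = 8/29 ≈ 0.275862 and Q = 7/29 ≈ 0.241379.
Under the Kimura two-parameter model, d = −½ ln(1 − 2P − Q) − ¼ ln(1 − 2Q).
1 − 2P − Q = 0.206897, giving −½ ln(0.206897) = 0.787767.
1 − 2Q = 0.517242, giving −¼ ln(0.517242) = 0.164811.
d = 0.787767 + 0.164811 = 0.952578.

0.953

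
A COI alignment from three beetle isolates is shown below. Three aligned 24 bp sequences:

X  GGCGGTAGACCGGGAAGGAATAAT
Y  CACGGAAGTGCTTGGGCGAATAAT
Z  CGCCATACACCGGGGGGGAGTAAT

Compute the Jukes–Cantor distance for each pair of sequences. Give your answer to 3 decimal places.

d(X,Y) = 0.608, d(X,Z) = 0.369, d(Y,Z) = 0.708

X–Y: 10/24 sites differ → p ≈ 0.416667, d = −0.75 ln(1 − 0.555556) = 0.608198 ≈ 0.608.
X–Z: 7/24 sites differ → p ≈ 0.291667, d = −0.75 ln(1 − 0.388889) = 0.369358 ≈ 0.369.
Y–Z: 11/24 sites differ → p ≈ 0.458333, d = −0.75 ln(1 − 0.611111) = 0.708346 ≈ 0.708.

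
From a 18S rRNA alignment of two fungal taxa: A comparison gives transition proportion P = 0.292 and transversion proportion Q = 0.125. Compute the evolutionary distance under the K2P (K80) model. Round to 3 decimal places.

0.689

Under the Kimura two-parameter model, d = −½ ln(1 − 2P − Q) − ¼ ln(1 − 2Q).
1 − 2P − Q = 0.291, giving −½ ln(0.291) = 0.617216.
1 − 2Q = 0.75, giving −¼ ln(0.75) = 0.071921.
d = 0.617216 + 0.071921 = 0.689137.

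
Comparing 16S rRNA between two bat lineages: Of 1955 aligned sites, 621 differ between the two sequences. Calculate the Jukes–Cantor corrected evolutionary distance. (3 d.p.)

p = 621/1955 ≈ 0.317647.
d = −(3/4) ln(1 − 4p/3) = −0.75 ln(1 − 0.423529) = −0.75 ln(0.576471)
  = −0.75 × (-0.550830) = 0.413123 substitutions/site.

0.413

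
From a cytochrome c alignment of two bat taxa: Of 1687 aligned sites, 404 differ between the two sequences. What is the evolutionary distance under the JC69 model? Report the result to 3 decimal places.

p = 404/1687 ≈ 0.239478.
d = −(3/4) ln(1 − 4p/3) = −0.75 ln(1 − 0.319304) = −0.75 ln(0.680696)
  = −0.75 × (-0.384639) = 0.288479 substitutions/site.

0.288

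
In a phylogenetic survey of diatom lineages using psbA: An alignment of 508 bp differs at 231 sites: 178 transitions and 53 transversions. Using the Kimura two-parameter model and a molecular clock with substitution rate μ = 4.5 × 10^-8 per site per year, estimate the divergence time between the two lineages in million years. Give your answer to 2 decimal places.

P = 178/508 ≈ 0.350394 and Q = 53/508 ≈ 0.104331.
Under the Kimura two-parameter model, d = −½ ln(1 − 2P − Q) − ¼ ln(1 − 2Q).
1 − 2P − Q = 0.194881, giving −½ ln(0.194881) = 0.817683.
1 − 2Q = 0.791338, giving −¼ ln(0.791338) = 0.058508.
d = 0.817683 + 0.058508 = 0.876191.
Under a molecular clock d = 2μt, so t = d/(2μ) = 0.876191 / (2 × 4.5 × 10^-8) = 9.74 million years.

9.74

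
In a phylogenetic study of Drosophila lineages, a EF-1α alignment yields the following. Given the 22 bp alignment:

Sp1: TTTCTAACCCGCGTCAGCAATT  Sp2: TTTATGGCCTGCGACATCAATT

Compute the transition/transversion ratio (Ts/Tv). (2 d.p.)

Transitions are A↔G and C↔T; transversions are all other mismatches.
Transitions: 3. Transversions: 3.
R = 3/3 = 1.00.

1.00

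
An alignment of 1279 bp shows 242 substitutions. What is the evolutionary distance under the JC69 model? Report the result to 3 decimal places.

p = 242/1279 ≈ 0.18921.
d = −(3/4) ln(1 − 4p/3) = −0.75 ln(1 − 0.25228) = −0.75 ln(0.74772)
  = −0.75 × (-0.290727) = 0.218045 substitutions/site.

0.218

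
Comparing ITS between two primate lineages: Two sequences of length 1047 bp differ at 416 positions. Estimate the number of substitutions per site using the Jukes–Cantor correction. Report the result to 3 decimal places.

p = 416/1047 ≈ 0.397326.
d = −(3/4) ln(1 − 4p/3) = −0.75 ln(1 − 0.529768) = −0.75 ln(0.470232)
  = −0.75 × (-0.754529) = 0.565897 substitutions/site.

0.566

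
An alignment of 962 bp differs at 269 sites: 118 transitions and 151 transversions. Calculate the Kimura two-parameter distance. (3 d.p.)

0.352

P = 118/962 ≈ 0.122661 and Q = 151/962 ≈ 0.156965.
Under the Kimura two-parameter model, d = −½ ln(1 − 2P − Q) − ¼ ln(1 − 2Q).
1 − 2P − Q = 0.597713, giving −½ ln(0.597713) = 0.257322.
1 − 2Q = 0.68607, giving −¼ ln(0.68607) = 0.094194.
d = 0.257322 + 0.094194 = 0.351516.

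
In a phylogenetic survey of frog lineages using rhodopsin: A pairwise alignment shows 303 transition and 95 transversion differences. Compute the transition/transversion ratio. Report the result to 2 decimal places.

3.19

R = 303/95 = 3.189473… ≈ 3.19 (to 2 d.p.).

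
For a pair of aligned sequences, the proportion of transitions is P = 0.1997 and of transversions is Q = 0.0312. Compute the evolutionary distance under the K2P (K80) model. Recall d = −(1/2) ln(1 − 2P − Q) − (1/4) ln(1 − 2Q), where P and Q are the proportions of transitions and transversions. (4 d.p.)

Under the Kimura two-parameter model, d = −½ ln(1 − 2P − Q) − ¼ ln(1 − 2Q).
1 − 2P − Q = 0.5694, giving −½ ln(0.5694) = 0.281586.
1 − 2Q = 0.9376, giving −¼ ln(0.9376) = 0.016108.
d = 0.281586 + 0.016108 = 0.297694.

0.2977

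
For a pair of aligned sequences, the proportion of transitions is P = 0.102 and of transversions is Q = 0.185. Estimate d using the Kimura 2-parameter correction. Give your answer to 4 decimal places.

0.3618

Under the Kimura two-parameter model, d = −½ ln(1 − 2P − Q) − ¼ ln(1 − 2Q).
1 − 2P − Q = 0.611, giving −½ ln(0.611) = 0.246329.
1 − 2Q = 0.63, giving −¼ ln(0.63) = 0.115509.
d = 0.246329 + 0.115509 = 0.361838.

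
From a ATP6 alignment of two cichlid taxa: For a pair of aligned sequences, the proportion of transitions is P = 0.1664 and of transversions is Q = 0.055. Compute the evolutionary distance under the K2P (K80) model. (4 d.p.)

0.2745

Under the Kimura two-parameter model, d = −½ ln(1 − 2P − Q) − ¼ ln(1 − 2Q).
1 − 2P − Q = 0.6122, giving −½ ln(0.6122) = 0.245348.
1 − 2Q = 0.89, giving −¼ ln(0.89) = 0.029133.
d = 0.245348 + 0.029133 = 0.274481.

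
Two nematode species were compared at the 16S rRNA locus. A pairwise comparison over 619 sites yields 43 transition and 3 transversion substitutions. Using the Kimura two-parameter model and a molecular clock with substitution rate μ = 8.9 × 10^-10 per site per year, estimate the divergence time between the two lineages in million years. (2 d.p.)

P = 43/619 ≈ 0.069467 and Q = 3/619 ≈ 0.004847.
Under the Kimura two-parameter model, d = −½ ln(1 − 2P − Q) − ¼ ln(1 − 2Q).
1 − 2P − Q = 0.856219, giving −½ ln(0.856219) = 0.077615.
1 − 2Q = 0.990306, giving −¼ ln(0.990306) = 0.002435.
d = 0.077615 + 0.002435 = 0.080050.
Under a molecular clock d = 2μt, so t = d/(2μ) = 0.080050 / (2 × 8.9 × 10^-10) = 44.97 million years.

44.97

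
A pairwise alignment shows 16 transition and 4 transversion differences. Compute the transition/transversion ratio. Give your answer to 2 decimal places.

4.00

R = 16/4 = 4.00.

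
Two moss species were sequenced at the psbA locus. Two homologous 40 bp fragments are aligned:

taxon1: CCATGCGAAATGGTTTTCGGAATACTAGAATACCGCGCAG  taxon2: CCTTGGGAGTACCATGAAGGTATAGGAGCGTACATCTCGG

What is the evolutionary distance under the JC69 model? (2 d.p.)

The sequences differ at 20 of 40 sites, so p = 20/40 = 0.5.
d = −(3/4) ln(1 − 4p/3) = −0.75 ln(1 − 0.666667) = −0.75 ln(0.333333)
  = −0.75 × (-1.098613) = 0.823960 substitutions/site.

0.82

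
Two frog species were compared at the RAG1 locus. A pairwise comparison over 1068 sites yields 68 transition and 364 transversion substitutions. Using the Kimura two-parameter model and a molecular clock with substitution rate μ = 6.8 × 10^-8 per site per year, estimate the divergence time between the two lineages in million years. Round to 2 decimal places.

4.43

P = 68/1068 ≈ 0.06367 and Q = 364/1068 ≈ 0.340824.
Under the Kimura two-parameter model, d = −½ ln(1 − 2P − Q) − ¼ ln(1 − 2Q).
1 − 2P − Q = 0.531836, giving −½ ln(0.531836) = 0.315710.
1 − 2Q = 0.318352, giving −¼ ln(0.318352) = 0.286149.
d = 0.315710 + 0.286149 = 0.601859.
Under a molecular clock d = 2μt, so t = d/(2μ) = 0.601859 / (2 × 6.8 × 10^-8) = 4.43 million years.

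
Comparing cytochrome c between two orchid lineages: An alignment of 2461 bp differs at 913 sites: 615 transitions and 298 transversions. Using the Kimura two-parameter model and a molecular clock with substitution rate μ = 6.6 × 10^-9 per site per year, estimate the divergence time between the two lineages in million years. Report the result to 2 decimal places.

P = 615/2461 ≈ 0.249898 and Q = 298/2461 ≈ 0.121089.
Under the Kimura two-parameter model, d = −½ ln(1 − 2P − Q) − ¼ ln(1 − 2Q).
1 − 2P − Q = 0.379115, giving −½ ln(0.379115) = 0.484958.
1 − 2Q = 0.757822, giving −¼ ln(0.757822) = 0.069327.
d = 0.484958 + 0.069327 = 0.554285.
Under a molecular clock d = 2μt, so t = d/(2μ) = 0.554285 / (2 × 6.6 × 10^-9) = 41.99 million years.

41.99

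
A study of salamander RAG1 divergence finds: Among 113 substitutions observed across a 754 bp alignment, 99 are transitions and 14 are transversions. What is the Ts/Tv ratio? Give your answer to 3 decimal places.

R = 99/14 = 7.071428… ≈ 7.071 (to 3 d.p.).

7.071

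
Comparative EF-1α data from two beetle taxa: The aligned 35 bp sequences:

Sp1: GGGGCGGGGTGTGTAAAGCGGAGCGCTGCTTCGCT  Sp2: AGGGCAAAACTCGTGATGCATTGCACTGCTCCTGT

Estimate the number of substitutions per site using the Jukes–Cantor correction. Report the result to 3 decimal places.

The sequences differ at 17 of 35 sites, so p = 17/35 ≈ 0.485714.
d = −(3/4) ln(1 − 4p/3) = −0.75 ln(1 − 0.647619) = −0.75 ln(0.352381)
  = −0.75 × (-1.043042) = 0.782282 substitutions/site.

0.782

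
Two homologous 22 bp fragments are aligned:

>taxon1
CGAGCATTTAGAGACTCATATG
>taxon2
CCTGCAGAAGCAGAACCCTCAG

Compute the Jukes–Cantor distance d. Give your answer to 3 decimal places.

0.974

The sequences differ at 12 of 22 sites, so p = 12/22 ≈ 0.545455.
d = −(3/4) ln(1 − 4p/3) = −0.75 ln(1 − 0.727273) = −0.75 ln(0.272727)
  = −0.75 × (-1.299284) = 0.974463 substitutions/site.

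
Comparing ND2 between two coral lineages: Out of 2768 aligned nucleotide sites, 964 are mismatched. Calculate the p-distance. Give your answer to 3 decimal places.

0.348

p = 964/2768 = 0.348265… ≈ 0.348 (to 3 d.p.).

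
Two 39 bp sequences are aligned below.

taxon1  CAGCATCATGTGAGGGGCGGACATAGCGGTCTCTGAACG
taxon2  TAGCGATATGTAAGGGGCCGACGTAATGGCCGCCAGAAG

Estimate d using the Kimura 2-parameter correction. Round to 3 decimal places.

0.607

Of 39 sites, 11 differences are transitions and 4 are transversions, so P = 11/39 ≈ 0.282051 and Q = 4/39 ≈ 0.102564.
Under the Kimura two-parameter model, d = −½ ln(1 − 2P − Q) − ¼ ln(1 − 2Q).
1 − 2P − Q = 0.333334, giving −½ ln(0.333334) = 0.549305.
1 − 2Q = 0.794872, giving −¼ ln(0.794872) = 0.057394.
d = 0.549305 + 0.057394 = 0.606699.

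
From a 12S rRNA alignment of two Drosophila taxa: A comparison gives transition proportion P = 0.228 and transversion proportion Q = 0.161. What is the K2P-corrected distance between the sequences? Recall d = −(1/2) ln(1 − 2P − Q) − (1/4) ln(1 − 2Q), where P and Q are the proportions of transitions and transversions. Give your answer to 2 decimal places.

0.58

Under the Kimura two-parameter model, d = −½ ln(1 − 2P − Q) − ¼ ln(1 − 2Q).
1 − 2P − Q = 0.383, giving −½ ln(0.383) = 0.479860.
1 − 2Q = 0.678, giving −¼ ln(0.678) = 0.097152.
d = 0.479860 + 0.097152 = 0.577012.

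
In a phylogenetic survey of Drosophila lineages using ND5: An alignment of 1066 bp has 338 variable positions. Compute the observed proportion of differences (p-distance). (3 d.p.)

p = 338/1066 = 0.317073… ≈ 0.317 (to 3 d.p.).

0.317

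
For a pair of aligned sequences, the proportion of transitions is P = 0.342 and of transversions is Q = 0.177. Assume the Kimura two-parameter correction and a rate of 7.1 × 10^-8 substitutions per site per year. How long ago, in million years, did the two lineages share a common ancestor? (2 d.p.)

Under the Kimura two-parameter model, d = −½ ln(1 − 2P − Q) − ¼ ln(1 − 2Q).
1 − 2P − Q = 0.139, giving −½ ln(0.139) = 0.986641.
1 − 2Q = 0.646, giving −¼ ln(0.646) = 0.109239.
d = 0.986641 + 0.109239 = 1.095880.
Under a molecular clock d = 2μt, so t = d/(2μ) = 1.095880 / (2 × 7.1 × 10^-8) = 7.72 million years.

7.72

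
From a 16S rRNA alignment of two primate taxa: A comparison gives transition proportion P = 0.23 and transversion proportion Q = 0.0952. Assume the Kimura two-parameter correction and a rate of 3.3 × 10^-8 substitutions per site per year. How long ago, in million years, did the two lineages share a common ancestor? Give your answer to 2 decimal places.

6.94

Under the Kimura two-parameter model, d = −½ ln(1 − 2P − Q) − ¼ ln(1 − 2Q).
1 − 2P − Q = 0.4448, giving −½ ln(0.4448) = 0.405065.
1 − 2Q = 0.8096, giving −¼ ln(0.8096) = 0.052804.
d = 0.405065 + 0.052804 = 0.457869.
Under a molecular clock d = 2μt, so t = d/(2μ) = 0.457869 / (2 × 3.3 × 10^-8) = 6.94 million years.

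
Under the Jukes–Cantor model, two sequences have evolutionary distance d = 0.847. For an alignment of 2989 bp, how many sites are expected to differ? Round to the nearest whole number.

1517

Invert JC69: p = (3/4)(1 − e^(−4d/3)) = 0.75 × (1 − e^(-1.129333)) = 0.75 × (1 − 0.323249) = 0.507563.
Expected differing sites = pL ≈ 0.507563 × 2989 = 1517.105807 ≈ 1517.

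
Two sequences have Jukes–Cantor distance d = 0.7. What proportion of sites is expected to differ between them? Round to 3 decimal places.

p = (3/4)(1 − e^(−4d/3)) = 0.75 × (1 − e^(-0.933333)) = 0.75 × (1 − 0.393241) = 0.455069.

0.455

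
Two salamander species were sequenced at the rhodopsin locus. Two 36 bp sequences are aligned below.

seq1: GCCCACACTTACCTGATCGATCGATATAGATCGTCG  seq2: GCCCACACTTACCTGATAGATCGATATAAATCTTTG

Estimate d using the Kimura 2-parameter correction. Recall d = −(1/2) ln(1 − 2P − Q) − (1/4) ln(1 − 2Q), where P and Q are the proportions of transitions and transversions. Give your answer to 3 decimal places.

0.121

Of 36 sites, 2 differences are transitions and 2 are transversions, so P = 2/36 ≈ 0.055556 and Q = 2/36 ≈ 0.055556.
Under the Kimura two-parameter model, d = −½ ln(1 − 2P − Q) − ¼ ln(1 − 2Q).
1 − 2P − Q = 0.833332, giving −½ ln(0.833332) = 0.091162.
1 − 2Q = 0.888888, giving −¼ ln(0.888888) = 0.029446.
d = 0.091162 + 0.029446 = 0.120608.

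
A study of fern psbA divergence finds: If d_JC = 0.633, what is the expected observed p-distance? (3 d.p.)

0.428

p = (3/4)(1 − e^(−4d/3)) = 0.75 × (1 − e^(-0.844)) = 0.75 × (1 − 0.429987) = 0.427510.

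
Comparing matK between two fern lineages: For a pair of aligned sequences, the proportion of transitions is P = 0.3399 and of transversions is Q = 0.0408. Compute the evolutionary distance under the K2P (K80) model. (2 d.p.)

0.66

Under the Kimura two-parameter model, d = −½ ln(1 − 2P − Q) − ¼ ln(1 − 2Q).
1 − 2P − Q = 0.2794, giving −½ ln(0.2794) = 0.637555.
1 − 2Q = 0.9184, giving −¼ ln(0.9184) = 0.021281.
d = 0.637555 + 0.021281 = 0.658836.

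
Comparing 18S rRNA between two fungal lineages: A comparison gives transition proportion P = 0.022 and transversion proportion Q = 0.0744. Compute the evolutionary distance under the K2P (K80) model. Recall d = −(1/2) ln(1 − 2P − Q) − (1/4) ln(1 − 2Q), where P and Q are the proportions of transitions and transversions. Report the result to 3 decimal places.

0.103

Under the Kimura two-parameter model, d = −½ ln(1 − 2P − Q) − ¼ ln(1 − 2Q).
1 − 2P − Q = 0.8816, giving −½ ln(0.8816) = 0.063008.
1 − 2Q = 0.8512, giving −¼ ln(0.8512) = 0.040277.
d = 0.063008 + 0.040277 = 0.103285.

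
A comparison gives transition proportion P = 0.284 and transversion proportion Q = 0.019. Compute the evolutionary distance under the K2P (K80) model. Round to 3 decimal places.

0.452

Under the Kimura two-parameter model, d = −½ ln(1 − 2P − Q) − ¼ ln(1 − 2Q).
1 − 2P − Q = 0.413, giving −½ ln(0.413) = 0.442154.
1 − 2Q = 0.962, giving −¼ ln(0.962) = 0.009685.
d = 0.442154 + 0.009685 = 0.451839.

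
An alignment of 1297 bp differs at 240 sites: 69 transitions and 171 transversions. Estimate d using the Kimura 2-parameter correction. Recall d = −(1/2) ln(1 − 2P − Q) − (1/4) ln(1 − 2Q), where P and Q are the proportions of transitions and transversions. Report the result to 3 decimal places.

P = 69/1297 ≈ 0.0532 and Q = 171/1297 ≈ 0.131843.
Under the Kimura two-parameter model, d = −½ ln(1 − 2P − Q) − ¼ ln(1 − 2Q).
1 − 2P − Q = 0.761757, giving −½ ln(0.761757) = 0.136064.
1 − 2Q = 0.736314, giving −¼ ln(0.736314) = 0.076525.
d = 0.136064 + 0.076525 = 0.212589.

0.213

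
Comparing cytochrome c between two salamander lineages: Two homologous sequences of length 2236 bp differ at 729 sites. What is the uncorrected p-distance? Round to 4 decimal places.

0.3260

p = 729/2236 = 0.326028… ≈ 0.3260 (to 4 d.p.).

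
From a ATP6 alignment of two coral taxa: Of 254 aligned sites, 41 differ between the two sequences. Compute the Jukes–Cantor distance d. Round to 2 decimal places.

p = 41/254 ≈ 0.161417.
d = −(3/4) ln(1 − 4p/3) = −0.75 ln(1 − 0.215223) = −0.75 ln(0.784777)
  = −0.75 × (-0.242356) = 0.181767 substitutions/site.

0.18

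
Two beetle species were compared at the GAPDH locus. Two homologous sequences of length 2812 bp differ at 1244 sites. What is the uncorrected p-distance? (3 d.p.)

p = 1244/2812 = 0.442389… ≈ 0.442 (to 3 d.p.).

0.442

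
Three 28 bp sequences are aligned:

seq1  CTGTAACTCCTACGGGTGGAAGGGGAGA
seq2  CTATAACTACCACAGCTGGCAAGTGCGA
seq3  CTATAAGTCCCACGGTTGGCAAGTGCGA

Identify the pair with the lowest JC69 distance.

seq1–seq2: 9/28 differ, p = 0.321, d = 0.420.
seq1–seq3: 8/28 differ, p = 0.286, d = 0.360.
seq2–seq3: 4/28 differ, p = 0.143, d = 0.158.
The smallest distance is between seq2 and seq3.

seq2 and seq3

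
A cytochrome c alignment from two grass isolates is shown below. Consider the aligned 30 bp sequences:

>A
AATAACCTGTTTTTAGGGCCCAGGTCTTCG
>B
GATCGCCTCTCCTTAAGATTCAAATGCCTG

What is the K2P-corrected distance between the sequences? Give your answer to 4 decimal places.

Of 30 sites, 13 differences are transitions and 3 are transversions, so P = 13/30 ≈ 0.433333 and Q = 3/30 = 0.1.
Under the Kimura two-parameter model, d = −½ ln(1 − 2P − Q) − ¼ ln(1 − 2Q).
1 − 2P − Q = 0.033334, giving −½ ln(0.033334) = 1.700589.
1 − 2Q = 0.8, giving −¼ ln(0.8) = 0.055786.
d = 1.700589 + 0.055786 = 1.756375.

1.7564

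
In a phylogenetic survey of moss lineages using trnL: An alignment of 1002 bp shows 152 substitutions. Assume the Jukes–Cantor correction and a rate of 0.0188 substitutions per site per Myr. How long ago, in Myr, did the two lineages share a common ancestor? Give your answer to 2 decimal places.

4.51

p = 152/1002 ≈ 0.151697.
d = −(3/4) ln(1 − 4p/3) = −0.75 ln(1 − 0.202263) = −0.75 ln(0.797737)
  = −0.75 × (-0.225976) = 0.169482 substitutions/site.
Under a molecular clock d = 2μt, so t = d/(2μ) = 0.169482 / (2 × 0.0188) = 4.51 Myr.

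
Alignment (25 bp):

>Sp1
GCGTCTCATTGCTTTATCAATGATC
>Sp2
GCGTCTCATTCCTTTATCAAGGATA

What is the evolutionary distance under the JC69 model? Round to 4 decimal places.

0.1308

The sequences differ at 3 of 25 sites (11, 21, 25), so p = 3/25 = 0.12.
d = −(3/4) ln(1 − 4p/3) = −0.75 ln(1 − 0.16) = −0.75 ln(0.84)
  = −0.75 × (-0.174353) = 0.130765 substitutions/site.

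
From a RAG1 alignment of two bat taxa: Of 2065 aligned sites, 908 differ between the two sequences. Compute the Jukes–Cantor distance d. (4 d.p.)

p = 908/2065 ≈ 0.439709.
d = −(3/4) ln(1 − 4p/3) = −0.75 ln(1 − 0.586279) = −0.75 ln(0.413721)
  = −0.75 × (-0.882563) = 0.661922 substitutions/site.

0.6619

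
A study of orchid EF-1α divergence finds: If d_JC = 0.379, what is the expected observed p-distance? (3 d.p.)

0.298

p = (3/4)(1 − e^(−4d/3)) = 0.75 × (1 − e^(-0.505333)) = 0.75 × (1 − 0.603305) = 0.297521.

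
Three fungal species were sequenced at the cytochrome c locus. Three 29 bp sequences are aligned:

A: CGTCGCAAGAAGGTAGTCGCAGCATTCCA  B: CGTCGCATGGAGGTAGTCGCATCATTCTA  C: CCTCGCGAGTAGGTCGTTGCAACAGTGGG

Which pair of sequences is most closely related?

A–B: 4/29 differ, p = 0.138, d = 0.152.
A–C: 10/29 differ, p = 0.345, d = 0.462.
B–C: 11/29 differ, p = 0.379, d = 0.529.
The smallest distance is between A and B.

A and B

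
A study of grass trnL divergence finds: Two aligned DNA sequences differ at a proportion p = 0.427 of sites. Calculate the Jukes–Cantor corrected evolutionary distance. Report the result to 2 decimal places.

d = −(3/4) ln(1 − 4p/3) = −0.75 ln(1 − 0.569333) = −0.75 ln(0.430667)
  = −0.75 × (-0.842420) = 0.631815 substitutions/site.

0.63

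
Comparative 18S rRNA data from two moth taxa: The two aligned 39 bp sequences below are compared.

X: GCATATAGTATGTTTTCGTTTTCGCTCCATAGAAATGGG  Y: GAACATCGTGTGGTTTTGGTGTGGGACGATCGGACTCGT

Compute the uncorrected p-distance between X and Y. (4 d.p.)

The sequences differ at 17 of 39 positions.
p = 17/39 = 0.435897… ≈ 0.4359 (to 4 d.p.).

0.4359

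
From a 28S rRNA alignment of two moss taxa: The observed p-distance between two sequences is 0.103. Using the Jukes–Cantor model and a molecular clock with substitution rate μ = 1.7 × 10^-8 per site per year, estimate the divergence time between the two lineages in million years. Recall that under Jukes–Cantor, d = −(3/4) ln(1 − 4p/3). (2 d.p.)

d = −(3/4) ln(1 − 4p/3) = −0.75 ln(1 − 0.137333) = −0.75 ln(0.862667)
  = −0.75 × (-0.147727) = 0.110795 substitutions/site.
Under a molecular clock d = 2μt, so t = d/(2μ) = 0.110795 / (2 × 1.7 × 10^-8) = 3.26 million years.

3.26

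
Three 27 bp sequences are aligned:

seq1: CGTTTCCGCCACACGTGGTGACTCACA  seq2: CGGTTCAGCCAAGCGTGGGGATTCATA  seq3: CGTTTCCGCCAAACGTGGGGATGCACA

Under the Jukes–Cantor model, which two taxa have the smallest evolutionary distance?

seq1–seq2: 7/27 differ, p = 0.259, d = 0.318.
seq1–seq3: 4/27 differ, p = 0.148, d = 0.165.
seq2–seq3: 5/27 differ, p = 0.185, d = 0.213.
The smallest distance is between seq1 and seq3.

seq1 and seq3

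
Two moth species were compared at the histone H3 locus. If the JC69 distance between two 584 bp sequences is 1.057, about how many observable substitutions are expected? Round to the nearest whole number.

Invert JC69: p = (3/4)(1 − e^(−4d/3)) = 0.75 × (1 − e^(-1.409333)) = 0.75 × (1 − 0.244306) = 0.566771.
Expected differing sites = pL ≈ 0.566771 × 584 = 330.994264 ≈ 331.

331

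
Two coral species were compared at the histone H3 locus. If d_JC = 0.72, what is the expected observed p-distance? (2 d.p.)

p = (3/4)(1 − e^(−4d/3)) = 0.75 × (1 − e^(-0.96)) = 0.75 × (1 − 0.382893) = 0.462830.

0.46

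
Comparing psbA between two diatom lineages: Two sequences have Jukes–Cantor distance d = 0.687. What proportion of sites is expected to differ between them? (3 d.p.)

p = (3/4)(1 − e^(−4d/3)) = 0.75 × (1 − e^(-0.916)) = 0.75 × (1 − 0.400116) = 0.449913.

0.450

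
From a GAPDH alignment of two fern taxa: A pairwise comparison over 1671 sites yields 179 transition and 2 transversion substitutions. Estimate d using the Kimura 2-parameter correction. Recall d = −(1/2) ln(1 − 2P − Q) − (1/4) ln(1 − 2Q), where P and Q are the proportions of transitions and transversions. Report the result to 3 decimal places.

P = 179/1671 ≈ 0.107121 and Q = 2/1671 ≈ 0.001197.
Under the Kimura two-parameter model, d = −½ ln(1 − 2P − Q) − ¼ ln(1 − 2Q).
1 − 2P − Q = 0.784561, giving −½ ln(0.784561) = 0.121315.
1 − 2Q = 0.997606, giving −¼ ln(0.997606) = 0.000599.
d = 0.121315 + 0.000599 = 0.121914.

0.122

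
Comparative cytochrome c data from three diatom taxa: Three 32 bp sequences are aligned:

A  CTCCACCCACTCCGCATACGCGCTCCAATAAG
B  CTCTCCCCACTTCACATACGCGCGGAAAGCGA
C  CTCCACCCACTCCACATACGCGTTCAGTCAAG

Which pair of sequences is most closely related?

A–B: 11/32 differ, p = 0.344, d = 0.460.
A–C: 6/32 differ, p = 0.188, d = 0.216.
B–C: 12/32 differ, p = 0.375, d = 0.520.
The smallest distance is between A and C.

A and C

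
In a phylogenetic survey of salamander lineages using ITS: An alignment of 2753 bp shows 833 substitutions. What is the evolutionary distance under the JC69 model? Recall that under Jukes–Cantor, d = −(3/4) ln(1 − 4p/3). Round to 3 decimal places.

0.387

p = 833/2753 ≈ 0.302579.
d = −(3/4) ln(1 − 4p/3) = −0.75 ln(1 − 0.403439) = −0.75 ln(0.596561)
  = −0.75 × (-0.516574) = 0.387431 substitutions/site.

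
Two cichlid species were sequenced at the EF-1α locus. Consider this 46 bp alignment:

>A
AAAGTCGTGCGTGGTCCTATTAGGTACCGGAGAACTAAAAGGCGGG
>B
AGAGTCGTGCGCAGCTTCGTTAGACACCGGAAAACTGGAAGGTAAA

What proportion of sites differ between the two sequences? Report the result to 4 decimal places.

0.3696

The sequences differ at 17 of 46 positions.
p = 17/46 = 0.369565… ≈ 0.3696 (to 4 d.p.).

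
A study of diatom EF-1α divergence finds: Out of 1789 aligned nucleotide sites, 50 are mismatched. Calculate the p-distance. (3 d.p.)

0.028

p = 50/1789 = 0.027948… ≈ 0.028 (to 3 d.p.).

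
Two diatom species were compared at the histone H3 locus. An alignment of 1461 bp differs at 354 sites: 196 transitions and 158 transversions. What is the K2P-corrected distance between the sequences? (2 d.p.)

P = 196/1461 ≈ 0.134155 and Q = 158/1461 ≈ 0.108145.
Under the Kimura two-parameter model, d = −½ ln(1 − 2P − Q) − ¼ ln(1 − 2Q).
1 − 2P − Q = 0.623545, giving −½ ln(0.623545) = 0.236167.
1 − 2Q = 0.78371, giving −¼ ln(0.78371) = 0.060929.
d = 0.236167 + 0.060929 = 0.297096.

0.30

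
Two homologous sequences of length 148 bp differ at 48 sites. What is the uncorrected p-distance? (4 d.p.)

0.3243

p = 48/148 = 0.324324… ≈ 0.3243 (to 4 d.p.).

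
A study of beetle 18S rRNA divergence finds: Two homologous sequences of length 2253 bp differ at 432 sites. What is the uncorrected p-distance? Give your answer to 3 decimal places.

p = 432/2253 = 0.191744… ≈ 0.192 (to 3 d.p.).

0.192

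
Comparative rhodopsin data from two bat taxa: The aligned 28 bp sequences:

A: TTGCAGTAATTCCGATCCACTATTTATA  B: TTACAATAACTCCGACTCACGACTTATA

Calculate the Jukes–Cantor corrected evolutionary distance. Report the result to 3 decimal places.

0.304

The sequences differ at 7 of 28 sites (3, 6, 10, 16, 17, 21, 23), so p = 7/28 = 0.25.
d = −(3/4) ln(1 − 4p/3) = −0.75 ln(1 − 0.333333) = −0.75 ln(0.666667)
  = −0.75 × (-0.405465) = 0.304099 substitutions/site.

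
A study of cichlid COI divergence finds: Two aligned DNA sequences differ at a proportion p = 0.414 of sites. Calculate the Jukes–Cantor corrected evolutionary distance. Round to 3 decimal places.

0.602

d = −(3/4) ln(1 − 4p/3) = −0.75 ln(1 − 0.552) = −0.75 ln(0.448)
  = −0.75 × (-0.802962) = 0.602222 substitutions/site.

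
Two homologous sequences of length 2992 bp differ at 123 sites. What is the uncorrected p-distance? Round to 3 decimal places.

p = 123/2992 = 0.041109… ≈ 0.041 (to 3 d.p.).

0.041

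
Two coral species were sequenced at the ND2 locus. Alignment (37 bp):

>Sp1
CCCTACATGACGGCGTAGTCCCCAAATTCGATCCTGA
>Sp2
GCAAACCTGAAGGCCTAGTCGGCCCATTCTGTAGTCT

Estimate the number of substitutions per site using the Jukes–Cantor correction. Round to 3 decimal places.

0.645

The sequences differ at 16 of 37 sites, so p = 16/37 ≈ 0.432432.
d = −(3/4) ln(1 − 4p/3) = −0.75 ln(1 − 0.576576) = −0.75 ln(0.423424)
  = −0.75 × (-0.859381) = 0.644536 substitutions/site.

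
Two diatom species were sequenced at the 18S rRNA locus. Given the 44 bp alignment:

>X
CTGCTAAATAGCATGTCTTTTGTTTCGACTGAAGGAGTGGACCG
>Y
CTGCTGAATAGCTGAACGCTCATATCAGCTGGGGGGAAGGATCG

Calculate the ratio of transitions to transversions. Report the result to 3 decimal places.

Transitions are A↔G and C↔T; transversions are all other mismatches.
Transitions: 12. Transversions: 6.
R = 12/6 = 2.000.

2.000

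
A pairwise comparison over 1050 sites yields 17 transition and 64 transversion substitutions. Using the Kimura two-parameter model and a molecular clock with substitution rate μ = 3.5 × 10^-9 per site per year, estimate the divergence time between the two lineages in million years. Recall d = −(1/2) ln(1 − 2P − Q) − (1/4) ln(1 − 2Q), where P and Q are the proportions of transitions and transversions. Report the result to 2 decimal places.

P = 17/1050 ≈ 0.01619 and Q = 64/1050 ≈ 0.060952.
Under the Kimura two-parameter model, d = −½ ln(1 − 2P − Q) − ¼ ln(1 − 2Q).
1 − 2P − Q = 0.906668, giving −½ ln(0.906668) = 0.048989.
1 − 2Q = 0.878096, giving −¼ ln(0.878096) = 0.032500.
d = 0.048989 + 0.032500 = 0.081489.
Under a molecular clock d = 2μt, so t = d/(2μ) = 0.081489 / (2 × 3.5 × 10^-9) = 11.64 million years.

11.64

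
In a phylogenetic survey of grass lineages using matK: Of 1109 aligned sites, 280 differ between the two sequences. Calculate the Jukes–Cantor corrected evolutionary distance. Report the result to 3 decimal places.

0.308

p = 280/1109 ≈ 0.25248.
d = −(3/4) ln(1 − 4p/3) = −0.75 ln(1 − 0.33664) = −0.75 ln(0.66336)
  = −0.75 × (-0.410437) = 0.307828 substitutions/site.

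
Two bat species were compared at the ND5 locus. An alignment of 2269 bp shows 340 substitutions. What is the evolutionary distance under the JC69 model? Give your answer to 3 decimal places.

p = 340/2269 ≈ 0.149846.
d = −(3/4) ln(1 − 4p/3) = −0.75 ln(1 − 0.199795) = −0.75 ln(0.800205)
  = −0.75 × (-0.222887) = 0.167165 substitutions/site.

0.167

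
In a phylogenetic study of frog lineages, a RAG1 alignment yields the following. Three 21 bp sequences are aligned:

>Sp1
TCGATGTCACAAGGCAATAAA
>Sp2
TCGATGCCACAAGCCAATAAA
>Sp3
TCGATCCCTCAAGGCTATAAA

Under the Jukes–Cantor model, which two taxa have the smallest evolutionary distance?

Sp1–Sp2: 2/21 differ, p = 0.095, d = 0.102.
Sp1–Sp3: 4/21 differ, p = 0.190, d = 0.220.
Sp2–Sp3: 4/21 differ, p = 0.190, d = 0.220.
The smallest distance is between Sp1 and Sp2.

Sp1 and Sp2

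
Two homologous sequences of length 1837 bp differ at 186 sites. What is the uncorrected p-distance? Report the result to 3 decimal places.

p = 186/1837 = 0.101252… ≈ 0.101 (to 3 d.p.).

0.101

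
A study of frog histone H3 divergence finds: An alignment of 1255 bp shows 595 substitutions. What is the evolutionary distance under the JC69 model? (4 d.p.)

p = 595/1255 ≈ 0.474104.
d = −(3/4) ln(1 − 4p/3) = −0.75 ln(1 − 0.632139) = −0.75 ln(0.367861)
  = −0.75 × (-1.000050) = 0.750038 substitutions/site.

0.7500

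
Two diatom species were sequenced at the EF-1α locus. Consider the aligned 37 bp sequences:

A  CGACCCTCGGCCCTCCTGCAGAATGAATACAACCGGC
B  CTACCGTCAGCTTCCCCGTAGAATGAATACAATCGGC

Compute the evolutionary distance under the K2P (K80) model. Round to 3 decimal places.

Of 37 sites, 7 differences are transitions and 2 are transversions, so P = 7/37 ≈ 0.189189 and Q = 2/37 ≈ 0.054054.
Under the Kimura two-parameter model, d = −½ ln(1 − 2P − Q) − ¼ ln(1 − 2Q).
1 − 2P − Q = 0.567568, giving −½ ln(0.567568) = 0.283197.
1 − 2Q = 0.891892, giving −¼ ln(0.891892) = 0.028603.
d = 0.283197 + 0.028603 = 0.311800.

0.312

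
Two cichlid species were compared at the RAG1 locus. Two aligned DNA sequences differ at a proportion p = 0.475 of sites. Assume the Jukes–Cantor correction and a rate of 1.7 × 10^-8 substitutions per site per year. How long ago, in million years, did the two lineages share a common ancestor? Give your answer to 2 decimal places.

d = −(3/4) ln(1 − 4p/3) = −0.75 ln(1 − 0.633333) = −0.75 ln(0.366667)
  = −0.75 × (-1.003301) = 0.752476 substitutions/site.
Under a molecular clock d = 2μt, so t = d/(2μ) = 0.752476 / (2 × 1.7 × 10^-8) = 22.13 million years.

22.13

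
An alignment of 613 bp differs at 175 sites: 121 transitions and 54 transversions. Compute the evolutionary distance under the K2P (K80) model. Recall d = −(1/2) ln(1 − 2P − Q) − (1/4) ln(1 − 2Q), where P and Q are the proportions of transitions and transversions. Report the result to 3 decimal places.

P = 121/613 ≈ 0.19739 and Q = 54/613 ≈ 0.088091.
Under the Kimura two-parameter model, d = −½ ln(1 − 2P − Q) − ¼ ln(1 − 2Q).
1 − 2P − Q = 0.517129, giving −½ ln(0.517129) = 0.329731.
1 − 2Q = 0.823818, giving −¼ ln(0.823818) = 0.048451.
d = 0.329731 + 0.048451 = 0.378182.

0.378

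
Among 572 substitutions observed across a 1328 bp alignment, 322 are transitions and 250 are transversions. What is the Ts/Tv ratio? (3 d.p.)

R = 322/250 = 1.288.

1.288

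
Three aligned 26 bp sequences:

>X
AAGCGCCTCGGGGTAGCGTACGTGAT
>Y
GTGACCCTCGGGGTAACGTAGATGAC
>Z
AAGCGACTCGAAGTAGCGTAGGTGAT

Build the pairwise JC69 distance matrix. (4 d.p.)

d(X,Y) = 0.3961, d(X,Z) = 0.1722, d(Y,Z) = 0.5393

X–Y: 8/26 sites differ → p ≈ 0.307692, d = −0.75 ln(1 − 0.410256) = 0.396050 ≈ 0.3961.
X–Z: 4/26 sites differ → p ≈ 0.153846, d = −0.75 ln(1 − 0.205128) = 0.172181 ≈ 0.1722.
Y–Z: 10/26 sites differ → p ≈ 0.384615, d = −0.75 ln(1 − 0.51282) = 0.539341 ≈ 0.5393.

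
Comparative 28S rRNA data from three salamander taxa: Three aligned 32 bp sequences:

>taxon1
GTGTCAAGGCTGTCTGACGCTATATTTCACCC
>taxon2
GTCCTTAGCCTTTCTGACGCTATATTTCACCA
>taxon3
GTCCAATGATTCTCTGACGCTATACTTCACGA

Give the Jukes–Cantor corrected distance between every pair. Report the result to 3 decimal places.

taxon1–taxon2: 7/32 sites differ → p = 0.21875, d = −0.75 ln(1 − 0.291667) = 0.258631 ≈ 0.259.
taxon1–taxon3: 10/32 sites differ → p = 0.3125, d = −0.75 ln(1 − 0.416667) = 0.404248 ≈ 0.404.
taxon2–taxon3: 8/32 sites differ → p = 0.25, d = −0.75 ln(1 − 0.333333) = 0.304098 ≈ 0.304.

d(taxon1,taxon2) = 0.259, d(taxon1,taxon3) = 0.404, d(taxon2,taxon3) = 0.304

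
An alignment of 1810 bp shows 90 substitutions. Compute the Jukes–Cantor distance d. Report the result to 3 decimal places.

0.051

p = 90/1810 ≈ 0.049724.
d = −(3/4) ln(1 − 4p/3) = −0.75 ln(1 − 0.066299) = −0.75 ln(0.933701)
  = −0.75 × (-0.068599) = 0.051449 substitutions/site.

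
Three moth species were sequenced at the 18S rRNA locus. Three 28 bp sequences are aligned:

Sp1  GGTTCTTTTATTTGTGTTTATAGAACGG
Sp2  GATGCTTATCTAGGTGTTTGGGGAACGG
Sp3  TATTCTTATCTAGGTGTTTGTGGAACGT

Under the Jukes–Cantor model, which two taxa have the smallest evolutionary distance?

Sp2 and Sp3

Sp1–Sp2: 9/28 differ, p = 0.321, d = 0.420.
Sp1–Sp3: 9/28 differ, p = 0.321, d = 0.420.
Sp2–Sp3: 4/28 differ, p = 0.143, d = 0.158.
The smallest distance is between Sp2 and Sp3.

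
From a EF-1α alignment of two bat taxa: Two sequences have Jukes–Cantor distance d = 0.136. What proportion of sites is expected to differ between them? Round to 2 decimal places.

0.12

p = (3/4)(1 − e^(−4d/3)) = 0.75 × (1 − e^(-0.181333)) = 0.75 × (1 − 0.834158) = 0.124382.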